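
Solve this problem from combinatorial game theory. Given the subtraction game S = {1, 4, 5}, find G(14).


The subtraction set is S = {1, 4, 5}.
G(k) = mex{ G(k - s) : s in S, s <= k }. We compute iteratively: G(0) = 0.
G(1) = mex({0}) = 1
G(2) = mex({1}) = 0
G(3) = mex({0}) = 1
G(4) = mex({0, 1}) = 2
G(5) = mex({0, 1, 2}) = 3
G(6) = mex({0, 1, 3}) = 2
G(7) = mex({0, 1, 2}) = 3
G(8) = mex({1, 2, 3}) = 0
G(9) = mex({0, 2, 3}) = 1
G(10) = mex({1, 2, 3}) = 0
G(11) = mex({0, 2, 3}) = 1
G(12) = mex({0, 1, 3}) = 2
Observe that G(8)..G(12) = 0, 1, 0, 1, 2 repeats G(0)..G(4) = 0, 1, 0, 1, 2.
For k >= max(S) = 5, G(k) is determined by the previous 5 values G(k-5)..G(k-1); a window of 5 consecutive values has recurred shifted by 8, so by induction G(k + 8) = G(k) for all k >= 0: the sequence is periodic from the start with period 8.
One period: G(0..7) = 0, 1, 0, 1, 2, 3, 2, 3.
14 mod 8 = 6, so G(14) = G(6) = 2.

2


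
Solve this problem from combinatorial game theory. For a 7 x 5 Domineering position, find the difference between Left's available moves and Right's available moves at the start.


Board is 7 x 5 (rows x cols).
Left (vertical) placements: (rows-1) * cols = 6 * 5 = 30
Right (horizontal) placements: rows * (cols-1) = 7 * 4 = 28
Advantage = Left - Right = 30 - 28 = 2

2


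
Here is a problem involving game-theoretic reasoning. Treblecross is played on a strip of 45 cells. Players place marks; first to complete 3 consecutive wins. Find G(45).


Treblecross: place X on empty cells; 3-in-a-row wins.
Playing within two cells of an existing X lets the opponent win at once, so sensible play treats the cells i-2..i+2 around each X as dead. The player left with no safe cell loses, so this is a normal-play take-away game on strips of safe cells.
Placing X at cell i (0-indexed) of a strip of k safe cells leaves independent strips of sizes max(0, i-2) and max(0, k-i-3). Hence G(k) = mex{ G(max(0,i-2)) XOR G(max(0,k-i-3)) : 0 <= i < k }, with G(0) = 0.
G(1): splits (0,0):0^0=0 -> mex({0}) = 1
G(2): splits (0,0):0^0=0 -> mex({0}) = 1
G(3): splits (0,0):0^0=0 -> mex({0}) = 1
G(4): splits (0,1):0^1=1 (0,0):0^0=0 -> mex({0, 1}) = 2
G(5): splits (0,2):0^1=1 (0,1):0^1=1 (0,0):0^0=0 -> mex({0, 1}) = 2
G(6) = mex({1}) = 0
G(7) = mex({0, 1, 2}) = 3
G(8) = mex({0, 1, 2}) = 3
G(9) = mex({0, 2}) = 1
G(10) = mex({0, 2, 3}) = 1
G(11) = mex({0, 3}) = 1
G(12) = mex({1, 3}) = 0
G(13) = mex({0, 1, 2, 3}) = 4
G(14) = mex({0, 1, 2}) = 3
G(15) = mex({0, 1, 2}) = 3
G(16) = mex({0, 1, 2, 4}) = 3
G(17) = mex({0, 1, 3, 4}) = 2
G(18) = mex({0, 1, 3, 4}) = 2
G(19) = mex({0, 1, 3, 5}) = 2
G(20) = mex({0, 1, 2, 3, 5}) = 4
G(21) = mex({0, 1, 2, 3, 5}) = 4
G(22) = mex({1, 2, 6}) = 0
G(23) = mex({0, 1, 2, 3, 4, 6}) = 5
G(24) = mex({0, 1, 2, 3, 4}) = 5
G(25) = mex({0, 1, 3, 4, 7}) = 2
G(26) = mex({0, 1, 3, 4, 5, 7}) = 2
G(27) = mex({0, 1, 3, 5}) = 2
G(28) = mex({0, 1, 2, 5}) = 3
G(29) = mex({0, 1, 2, 4, 5, 6}) = 3
G(30) = mex({1, 2, 4, 6}) = 0
G(31) = mex({0, 1, 2, 3, 4, 6}) = 5
G(32) = mex({1, 2, 3, 4, 7}) = 0
G(33) = mex({0, 3, 7}) = 1
G(34) = mex({0, 2, 3, 5, 7}) = 1
G(35) = mex({0, 2, 3, 5, 6}) = 1
G(36) = mex({0, 1, 2, 5, 6}) = 3
G(37) = mex({0, 1, 2, 4, 5, 6}) = 3
G(38) = mex({0, 1, 2, 4}) = 3
G(39) = mex({0, 1, 2, 3, 4, 7}) = 5
G(40) = mex({0, 1, 2, 3, 4, 5, 7}) = 6
G(41) = mex({0, 1, 2, 3, 5, 7}) = 4
G(42) = mex({0, 1, 2, 3, 5, 6, 7}) = 4
G(43) = mex({0, 2, 3, 5, 6}) = 1
G(44) = mex({1, 2, 3, 4, 5, 6}) = 0
G(45) = mex({0, 1, 2, 3, 4, 6, 7}) = 5
Therefore G(45) = 5.

5


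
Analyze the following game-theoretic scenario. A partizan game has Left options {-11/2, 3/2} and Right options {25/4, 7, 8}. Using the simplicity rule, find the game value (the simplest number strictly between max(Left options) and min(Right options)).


Left options: {-11/2, 3/2}, max = 3/2
Right options: {25/4, 7, 8}, min = 25/4
All options are numbers and max(Left) < min(Right), so by the simplicity theorem the value is the simplest (earliest-born) number strictly between 3/2 and 25/4.
Integers 2 through 6 all lie strictly between 3/2 and 25/4.
Among integers, the simplest (lowest birthday = smallest |n|; 0 is born on day 0, +-n on day n) is 2.
No non-integer in the interval can be simpler: if x is a non-integer in the interval, then floor(x) or ceil(x) also lies in the interval (the interval contains an integer), and both are proper prefixes of x's sign expansion, i.e. born earlier. So the game value is 2.
Game value = 2

2


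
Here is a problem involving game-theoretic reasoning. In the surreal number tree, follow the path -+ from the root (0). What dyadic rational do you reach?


Sign expansion: -+
Rule: track bounds (lo, hi), initially (-inf, +inf). On '+', the current value becomes lo and we move to the simplest number in (value, hi): value + 1 if hi = +inf, otherwise the midpoint (value + hi)/2. On '-', the current value becomes hi and we move to value - 1 if lo = -inf, otherwise the midpoint (lo + value)/2.
Start at 0.
Step 1: sign = -, move left. Bounds: (-inf, 0). Value = -1
Step 2: sign = +, move right. Bounds: (-1, 0). Value = -1/2
The surreal number with sign expansion -+ is -1/2.

-1/2


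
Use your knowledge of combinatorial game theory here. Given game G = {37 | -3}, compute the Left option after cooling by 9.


Original game: {37 | -3} (a switch {a | b} with a > b).
Cooling by t (for t below the temperature (a - b)/2 = 20) taxes each move by t: {a | b} cooled by t is {a - t | b + t}.
Cooling amount: t = 9
Cooled Left option: 37 - 9 = 28
Cooled Right option: -3 + 9 = 6
Cooled game: {28 | 6}
Left option = 28

28


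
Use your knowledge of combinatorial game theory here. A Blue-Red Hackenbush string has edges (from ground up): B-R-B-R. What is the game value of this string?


Edges (from ground): B-R-B-R
By Berlekamp's sign-expansion rule, a Blue-Red Hackenbush stalk has the value of the surreal number whose sign sequence is the edge sequence with B -> + and R -> -.
Sign sequence: +-+-
Trace the sign expansion in the surreal number tree, starting from 0:
Edge 1: B (sign +) -> bounds (0, +inf), value = 1
Edge 2: R (sign -) -> bounds (0, 1), value = 1/2
Edge 3: B (sign +) -> bounds (1/2, 1), value = 3/4
Edge 4: R (sign -) -> bounds (1/2, 3/4), value = 5/8
Game value = 5/8

5/8


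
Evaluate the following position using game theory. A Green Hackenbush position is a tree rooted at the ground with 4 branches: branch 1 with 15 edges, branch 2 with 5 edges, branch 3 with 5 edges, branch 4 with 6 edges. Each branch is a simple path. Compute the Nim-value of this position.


The tree has 4 branches from the ground vertex.
In Green Hackenbush, the Nim-value of a simple path of length k is k.
Branch 1: length 15, Nim-value = 15
Branch 2: length 5, Nim-value = 5
Branch 3: length 5, Nim-value = 5
Branch 4: length 6, Nim-value = 6
Total Nim-value = XOR of all branch values:
0 XOR 15 = 15
15 XOR 5 = 10
10 XOR 5 = 15
15 XOR 6 = 9
Nim-value of the tree = 9

9


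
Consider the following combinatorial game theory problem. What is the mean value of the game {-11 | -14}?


Game = {-11 | -14}, a switch {a | b} with numbers a > b.
Its thermograph has left wall a - t and right wall b + t, which meet at t = (a - b)/2, where both equal (a + b)/2. So the mast (mean value) is at (a + b)/2.
Mean = (-11 + (-14))/2 = -25/2 = -25/2

-25/2


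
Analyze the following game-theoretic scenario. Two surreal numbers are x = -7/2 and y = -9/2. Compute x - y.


x = -7/2, y = -9/2
Converting to common denominator: 2
x = -7/2, y = -9/2
x - y = -7/2 - -9/2 = 1

1


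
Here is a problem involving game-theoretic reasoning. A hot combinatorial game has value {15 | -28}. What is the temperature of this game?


The game is {15 | -28}, a switch {a | b} with numbers a > b.
Cooling {a | b} by t gives {a - t | b + t}, which stops being hot when a - t = b + t, i.e. at t = (a - b)/2. So the temperature of a switch is (a - b)/2.
Temperature = (Left option - Right option) / 2
= (15 - (-28)) / 2
= 43 / 2
= 43/2

43/2


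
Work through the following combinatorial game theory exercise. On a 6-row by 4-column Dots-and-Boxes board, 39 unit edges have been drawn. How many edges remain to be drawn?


Grid: 6 x 4 boxes, i.e. 7 rows and 5 columns of dots.
Horizontal edges: (rows + 1) * cols = 7 * 4 = 28
Vertical edges: rows * (cols + 1) = 6 * 5 = 30
Total edges: 28 + 30 = 58
Edges drawn: 39
Remaining: 58 - 39 = 19

19


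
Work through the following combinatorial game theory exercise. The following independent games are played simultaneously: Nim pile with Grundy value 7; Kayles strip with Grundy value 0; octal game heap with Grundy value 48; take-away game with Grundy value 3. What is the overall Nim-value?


By the Sprague-Grundy theorem, the Grundy value of a sum of games is the XOR of individual Grundy values.
Nim pile: Grundy value = 7. Running XOR: 0 XOR 7 = 7
Kayles strip: Grundy value = 0. Running XOR: 7 XOR 0 = 7
octal game heap: Grundy value = 48. Running XOR: 7 XOR 48 = 55
take-away game: Grundy value = 3. Running XOR: 55 XOR 3 = 52
The combined Grundy value is 52.

52


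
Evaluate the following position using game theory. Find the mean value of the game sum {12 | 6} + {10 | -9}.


G1 = {12 | 6}, G2 = {10 | -9}
Each is a switch {a | b} with numbers a > b; its mean value is (a + b)/2, and mean value is additive over game sums: m(G1 + G2) = m(G1) + m(G2).
Mean of G1 = (12 + (6))/2 = 18/2 = 9
Mean of G2 = (10 + (-9))/2 = 1/2 = 1/2
Mean of G1 + G2 = 9 + 1/2 = 19/2

19/2


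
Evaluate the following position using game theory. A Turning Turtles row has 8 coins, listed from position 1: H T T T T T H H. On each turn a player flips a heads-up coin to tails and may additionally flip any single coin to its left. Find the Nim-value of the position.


Coins: H T T T T T H H
Key fact: a single head at position k behaves exactly like a Nim heap of size k (turning it to T and optionally flipping a coin at j < k corresponds to moving the heap from k to j, or to 0), and heads combine as a disjunctive sum (two heads at the same place would cancel, matching j XOR j = 0). So the Nim-value is the XOR of the 1-indexed positions of the heads.
Face-up positions (1-indexed): [1, 7, 8]
XOR 0 with 1: 0 XOR 1 = 1
XOR 1 with 7: 1 XOR 7 = 6
XOR 6 with 8: 6 XOR 8 = 14
Nim-value = 14

14


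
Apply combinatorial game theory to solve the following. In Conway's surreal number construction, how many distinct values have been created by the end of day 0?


Day 0: {|} = 0 is born. Count = 1.
Day n: the number of surreal numbers born by day n is 2^(n+1) - 1.
By day 0: 2^1 - 1 = 1
By day 0: 1 surreal numbers.

1


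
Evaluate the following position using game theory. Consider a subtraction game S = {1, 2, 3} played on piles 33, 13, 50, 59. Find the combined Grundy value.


Subtraction set: {1, 2, 3}
For this subtraction set, G(n) = n mod 4 (period = max + 1 = 4).
Pile 1 (size 33): G(33) = 33 mod 4 = 1
Pile 2 (size 13): G(13) = 13 mod 4 = 1
Pile 3 (size 50): G(50) = 50 mod 4 = 2
Pile 4 (size 59): G(59) = 59 mod 4 = 3
Total Grundy value = XOR of all: 1 XOR 1 XOR 2 XOR 3 = 1

1


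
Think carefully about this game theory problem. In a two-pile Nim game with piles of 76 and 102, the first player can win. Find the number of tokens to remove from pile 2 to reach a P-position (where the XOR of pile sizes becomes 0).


Piles: 76 and 102
Current XOR: 76 XOR 102 = 42 (non-zero, so this is an N-position).
To make the XOR zero, we need to find a move that balances the piles.
For pile 2 (size 102): target = 102 XOR 42 = 76
We reduce pile 2 from 102 to 76.
Tokens removed: 102 - 76 = 26
Verification: 76 XOR 76 = 0

26


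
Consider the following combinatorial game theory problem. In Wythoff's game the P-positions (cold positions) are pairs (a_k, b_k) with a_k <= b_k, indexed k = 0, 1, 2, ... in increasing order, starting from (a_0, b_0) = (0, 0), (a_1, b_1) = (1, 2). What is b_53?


By Wythoff's theorem, a_k = floor(k * phi) and b_k = floor(k * phi^2) = a_k + k, where phi = (1 + sqrt(5))/2 is the golden ratio.
phi = (1 + sqrt(5))/2 = 1.618034
phi^2 = phi + 1 = 2.618034
k = 53
k * phi^2 = 53 * 2.618034 = 138.755801
b_53 = floor(k * phi^2) = 138 (check: a_53 + k = 85 + 53 = 138)

138


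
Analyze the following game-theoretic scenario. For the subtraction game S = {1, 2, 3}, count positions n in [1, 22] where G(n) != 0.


Subtraction set S = {1, 2, 3}, so G(n) = n mod 4.
G(n) = 0 when n is a multiple of 4.
Multiples of 4 in [1, 22]: 5
N-positions (nonzero Grundy) = 22 - 5 = 17

17


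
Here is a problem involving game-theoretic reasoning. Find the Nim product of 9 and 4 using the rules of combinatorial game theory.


Nim multiplication is bilinear over XOR: (u XOR v) * w = (u*w) XOR (v*w).
So we split each operand into its bit components and XOR the pairwise Nim products.
9 = 1 + 8 (as XOR of powers of 2).
4 = 4 (as XOR of powers of 2).
Using the standard Nim-product table on single bits:
  2*2 = 3,   2*4 = 8,   2*8 = 12,
  4*4 = 6,   4*8 = 11,  8*8 = 13,
and  1*x = x (identity), k*l = l*k (commutative).
Pairwise Nim products:
  1 * 4 = 4
  8 * 4 = 11
XOR them: 4 XOR 11 = 15.
Result: 9 * 4 = 15 (in Nim).

15


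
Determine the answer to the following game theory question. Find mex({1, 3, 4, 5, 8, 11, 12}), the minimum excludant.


Set = {1, 3, 4, 5, 8, 11, 12}
0 is NOT in the set. This is the mex.
mex = 0

0


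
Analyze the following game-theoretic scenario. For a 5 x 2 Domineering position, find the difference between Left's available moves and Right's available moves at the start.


Board is 5 x 2 (rows x cols).
Left (vertical) placements: (rows-1) * cols = 4 * 2 = 8
Right (horizontal) placements: rows * (cols-1) = 5 * 1 = 5
Advantage = Left - Right = 8 - 5 = 3

3


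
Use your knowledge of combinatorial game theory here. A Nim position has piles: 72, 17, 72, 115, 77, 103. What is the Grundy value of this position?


We need the XOR (exclusive or) of all pile sizes.
After XOR-ing pile 1 (size 72): 0 XOR 72 = 72
After XOR-ing pile 2 (size 17): 72 XOR 17 = 89
After XOR-ing pile 3 (size 72): 89 XOR 72 = 17
After XOR-ing pile 4 (size 115): 17 XOR 115 = 98
After XOR-ing pile 5 (size 77): 98 XOR 77 = 47
After XOR-ing pile 6 (size 103): 47 XOR 103 = 72
The Nim-value of this position is 72.

72


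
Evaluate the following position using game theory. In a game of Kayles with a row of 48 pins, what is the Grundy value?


Kayles: a move removes 1 or 2 adjacent pins from a contiguous row.
Removing pins from a row of k leaves two independent rows (a, b) with a + b = k - 1 (one pin) or a + b = k - 2 (two pins); an end removal gives a = 0.
By Sprague-Grundy, G(k) = mex{ G(a) XOR G(b) } over all these splits. G(0) = 0.
G(1): splits (0,0):0^0=0 -> mex({0}) = 1
G(2): splits (0,1):0^1=1 (0,0):0^0=0 -> mex({0, 1}) = 2
G(3): splits (0,2):0^2=2 (1,1):1^1=0 (0,1):0^1=1 -> mex({0, 1, 2}) = 3
G(4): splits (0,3):0^3=3 (1,2):1^2=3 (0,2):0^2=2 (1,1):1^1=0 -> mex({0, 2, 3}) = 1
G(5): splits (0,4):0^1=1 (1,3):1^3=2 (2,2):2^2=0 (0,3):0^3=3 (1,2):1^2=3 -> mex({0, 1, 2, 3}) = 4
G(6) = mex({0, 1, 2, 4}) = 3
G(7) = mex({0, 1, 3, 4, 5}) = 2
G(8) = mex({0, 2, 3, 5, 6}) = 1
G(9) = mex({0, 1, 2, 3, 6, 7}) = 4
G(10) = mex({0, 1, 3, 4, 5, 7}) = 2
G(11) = mex({0, 1, 2, 3, 4, 5}) = 6
G(12) = mex({0, 1, 2, 3, 5, 6, 7}) = 4
G(13) = mex({0, 2, 3, 4, 6, 7}) = 1
G(14) = mex({0, 1, 4, 5, 6, 7}) = 2
G(15) = mex({0, 1, 2, 3, 4, 5, 6}) = 7
G(16) = mex({0, 2, 3, 5, 6, 7}) = 1
G(17) = mex({0, 1, 2, 3, 5, 6, 7}) = 4
G(18) = mex({0, 1, 2, 4, 5, 6}) = 3
G(19) = mex({0, 1, 3, 4, 5, 7}) = 2
G(20) = mex({0, 2, 3, 4, 5, 6, 7}) = 1
G(21) = mex({0, 1, 2, 3, 5, 6, 7}) = 4
G(22) = mex({0, 1, 2, 3, 4, 5, 7}) = 6
G(23) = mex({0, 1, 2, 3, 4, 5, 6}) = 7
G(24) = mex({0, 1, 2, 3, 5, 6, 7}) = 4
G(25) = mex({0, 2, 3, 4, 6, 7}) = 1
G(26) = mex({0, 1, 3, 4, 5, 6, 7}) = 2
G(27) = mex({0, 1, 2, 3, 4, 5, 6, 7}) = 8
G(28) = mex({0, 1, 2, 3, 4, 6, 7, 8}) = 5
G(29) = mex({0, 1, 2, 3, 5, 6, 7, 8, 9}) = 4
G(30) = mex({0, 1, 2, 3, 4, 5, 6, 9, 10}) = 7
G(31) = mex({0, 1, 3, 4, 5, 7, 10, 11}) = 2
G(32) = mex({0, 2, 3, 4, 5, 6, 7, 9, 11}) = 1
G(33) = mex({0, 1, 2, 3, 4, 5, 6, 7, 9, 12}) = 8
G(34) = mex({0, 1, 2, 3, 4, 5, 7, 8, 11, 12}) = 6
G(35) = mex({0, 1, 2, 3, 4, 5, 6, 8, 9, 10, 11}) = 7
G(36) = mex({0, 1, 2, 3, 5, 6, 7, 9, 10}) = 4
G(37) = mex({0, 2, 3, 4, 6, 7, 9, 10, 11, 12}) = 1
G(38) = mex({0, 1, 3, 4, 5, 6, 7, 9, 10, 11, 12}) = 2
G(39) = mex({0, 1, 2, 4, 5, 6, 7, 9, 10, 12, 14}) = 3
G(40) = mex({0, 2, 3, 4, 6, 7, 11, 12, 14}) = 1
G(41) = mex({0, 1, 2, 3, 5, 6, 7, 9, 10, 11, 12}) = 4
G(42) = mex({0, 1, 2, 3, 4, 5, 6, 9, 10}) = 7
G(43) = mex({0, 1, 3, 4, 5, 7, 9, 10, 12, 15}) = 2
G(44) = mex({0, 2, 3, 4, 5, 6, 7, 9, 10, 12, 15}) = 1
G(45) = mex({0, 1, 2, 3, 4, 5, 6, 7, 9, 10, 12, 14}) = 8
G(46) = mex({0, 1, 3, 4, 5, 7, 8, 11, 12, 14}) = 2
G(47) = mex({0, 1, 2, 3, 4, 5, 6, 8, 9, 10, 11, 12}) = 7
G(48) = mex({0, 1, 2, 3, 5, 6, 7, 9, 10}) = 4
Therefore G(48) = 4.

4


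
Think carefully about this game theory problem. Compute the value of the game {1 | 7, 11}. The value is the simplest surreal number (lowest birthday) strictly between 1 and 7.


Left options: {1}, max = 1
Right options: {7, 11}, min = 7
All options are numbers and max(Left) < min(Right), so by the simplicity theorem the value is the simplest (earliest-born) number strictly between 1 and 7.
Integers 2 through 6 all lie strictly between 1 and 7.
Among integers, the simplest (lowest birthday = smallest |n|; 0 is born on day 0, +-n on day n) is 2.
No non-integer in the interval can be simpler: if x is a non-integer in the interval, then floor(x) or ceil(x) also lies in the interval (the interval contains an integer), and both are proper prefixes of x's sign expansion, i.e. born earlier. So the game value is 2.
Game value = 2

2


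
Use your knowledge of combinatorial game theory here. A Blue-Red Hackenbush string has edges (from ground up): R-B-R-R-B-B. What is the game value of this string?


Edges (from ground): R-B-R-R-B-B
By Berlekamp's sign-expansion rule, a Blue-Red Hackenbush stalk has the value of the surreal number whose sign sequence is the edge sequence with B -> + and R -> -.
Sign sequence: -+--++
Trace the sign expansion in the surreal number tree, starting from 0:
Edge 1: R (sign -) -> bounds (-inf, 0), value = -1
Edge 2: B (sign +) -> bounds (-1, 0), value = -1/2
Edge 3: R (sign -) -> bounds (-1, -1/2), value = -3/4
Edge 4: R (sign -) -> bounds (-1, -3/4), value = -7/8
Edge 5: B (sign +) -> bounds (-7/8, -3/4), value = -13/16
Edge 6: B (sign +) -> bounds (-13/16, -3/4), value = -25/32
Game value = -25/32

-25/32


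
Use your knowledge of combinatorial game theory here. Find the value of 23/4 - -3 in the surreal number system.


x = 23/4, y = -3
Converting to common denominator: 4
x = 23/4, y = -12/4
x - y = 23/4 - -3 = 35/4

35/4


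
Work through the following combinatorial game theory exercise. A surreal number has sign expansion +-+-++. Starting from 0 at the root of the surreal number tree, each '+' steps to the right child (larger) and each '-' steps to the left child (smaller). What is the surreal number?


Sign expansion: +-+-++
Rule: track bounds (lo, hi), initially (-inf, +inf). On '+', the current value becomes lo and we move to the simplest number in (value, hi): value + 1 if hi = +inf, otherwise the midpoint (value + hi)/2. On '-', the current value becomes hi and we move to value - 1 if lo = -inf, otherwise the midpoint (lo + value)/2.
Start at 0.
Step 1: sign = +, move right. Bounds: (0, +inf). Value = 1
Step 2: sign = -, move left. Bounds: (0, 1). Value = 1/2
Step 3: sign = +, move right. Bounds: (1/2, 1). Value = 3/4
Step 4: sign = -, move left. Bounds: (1/2, 3/4). Value = 5/8
Step 5: sign = +, move right. Bounds: (5/8, 3/4). Value = 11/16
Step 6: sign = +, move right. Bounds: (11/16, 3/4). Value = 23/32
The surreal number with sign expansion +-+-++ is 23/32.

23/32


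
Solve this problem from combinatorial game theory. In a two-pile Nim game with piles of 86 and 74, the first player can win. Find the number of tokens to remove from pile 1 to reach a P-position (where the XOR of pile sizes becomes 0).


Piles: 86 and 74
Current XOR: 86 XOR 74 = 28 (non-zero, so this is an N-position).
To make the XOR zero, we need to find a move that balances the piles.
For pile 1 (size 86): target = 86 XOR 28 = 74
We reduce pile 1 from 86 to 74.
Tokens removed: 86 - 74 = 12
Verification: 74 XOR 74 = 0

12


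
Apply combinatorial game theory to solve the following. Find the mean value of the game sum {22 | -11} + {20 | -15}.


G1 = {22 | -11}, G2 = {20 | -15}
Each is a switch {a | b} with numbers a > b; its mean value is (a + b)/2, and mean value is additive over game sums: m(G1 + G2) = m(G1) + m(G2).
Mean of G1 = (22 + (-11))/2 = 11/2 = 11/2
Mean of G2 = (20 + (-15))/2 = 5/2 = 5/2
Mean of G1 + G2 = 11/2 + 5/2 = 8

8


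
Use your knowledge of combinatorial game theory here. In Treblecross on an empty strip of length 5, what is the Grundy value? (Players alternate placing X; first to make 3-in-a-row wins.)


Treblecross: place X on empty cells; 3-in-a-row wins.
Playing within two cells of an existing X lets the opponent win at once, so sensible play treats the cells i-2..i+2 around each X as dead. The player left with no safe cell loses, so this is a normal-play take-away game on strips of safe cells.
Placing X at cell i (0-indexed) of a strip of k safe cells leaves independent strips of sizes max(0, i-2) and max(0, k-i-3). Hence G(k) = mex{ G(max(0,i-2)) XOR G(max(0,k-i-3)) : 0 <= i < k }, with G(0) = 0.
G(1): splits (0,0):0^0=0 -> mex({0}) = 1
G(2): splits (0,0):0^0=0 -> mex({0}) = 1
G(3): splits (0,0):0^0=0 -> mex({0}) = 1
G(4): splits (0,1):0^1=1 (0,0):0^0=0 -> mex({0, 1}) = 2
G(5): splits (0,2):0^1=1 (0,1):0^1=1 (0,0):0^0=0 -> mex({0, 1}) = 2
Therefore G(5) = 2.

2


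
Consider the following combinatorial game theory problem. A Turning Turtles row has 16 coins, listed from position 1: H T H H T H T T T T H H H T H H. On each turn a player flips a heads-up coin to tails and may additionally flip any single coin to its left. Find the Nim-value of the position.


Coins: H T H H T H T T T T H H H T H H
Key fact: a single head at position k behaves exactly like a Nim heap of size k (turning it to T and optionally flipping a coin at j < k corresponds to moving the heap from k to j, or to 0), and heads combine as a disjunctive sum (two heads at the same place would cancel, matching j XOR j = 0). So the Nim-value is the XOR of the 1-indexed positions of the heads.
Face-up positions (1-indexed): [1, 3, 4, 6, 11, 12, 13, 15, 16]
XOR 0 with 1: 0 XOR 1 = 1
XOR 1 with 3: 1 XOR 3 = 2
XOR 2 with 4: 2 XOR 4 = 6
XOR 6 with 6: 6 XOR 6 = 0
XOR 0 with 11: 0 XOR 11 = 11
XOR 11 with 12: 11 XOR 12 = 7
XOR 7 with 13: 7 XOR 13 = 10
XOR 10 with 15: 10 XOR 15 = 5
XOR 5 with 16: 5 XOR 16 = 21
Nim-value = 21

21


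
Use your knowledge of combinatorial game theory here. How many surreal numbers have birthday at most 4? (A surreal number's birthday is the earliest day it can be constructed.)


Day 0: {|} = 0 is born. Count = 1.
Day n: the number of surreal numbers born by day n is 2^(n+1) - 1.
By day 0: 2^1 - 1 = 1
By day 1: 2^2 - 1 = 3
By day 2: 2^3 - 1 = 7
By day 3: 2^4 - 1 = 15
By day 4: 2^5 - 1 = 31
By day 4: 31 surreal numbers.

31


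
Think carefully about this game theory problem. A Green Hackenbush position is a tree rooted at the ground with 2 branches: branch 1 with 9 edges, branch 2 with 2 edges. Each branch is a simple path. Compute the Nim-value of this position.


The tree has 2 branches from the ground vertex.
In Green Hackenbush, the Nim-value of a simple path of length k is k.
Branch 1: length 9, Nim-value = 9
Branch 2: length 2, Nim-value = 2
Total Nim-value = XOR of all branch values:
0 XOR 9 = 9
9 XOR 2 = 11
Nim-value of the tree = 11

11


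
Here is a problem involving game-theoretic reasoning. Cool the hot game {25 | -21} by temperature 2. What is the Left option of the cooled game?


Original game: {25 | -21} (a switch {a | b} with a > b).
Cooling by t (for t below the temperature (a - b)/2 = 23) taxes each move by t: {a | b} cooled by t is {a - t | b + t}.
Cooling amount: t = 2
Cooled Left option: 25 - 2 = 23
Cooled Right option: -21 + 2 = -19
Cooled game: {23 | -19}
Left option = 23

23


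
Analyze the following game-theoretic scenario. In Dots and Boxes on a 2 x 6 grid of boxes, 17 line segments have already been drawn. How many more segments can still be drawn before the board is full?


Grid: 2 x 6 boxes, i.e. 3 rows and 7 columns of dots.
Horizontal edges: (rows + 1) * cols = 3 * 6 = 18
Vertical edges: rows * (cols + 1) = 2 * 7 = 14
Total edges: 18 + 14 = 32
Edges drawn: 17
Remaining: 32 - 17 = 15

15


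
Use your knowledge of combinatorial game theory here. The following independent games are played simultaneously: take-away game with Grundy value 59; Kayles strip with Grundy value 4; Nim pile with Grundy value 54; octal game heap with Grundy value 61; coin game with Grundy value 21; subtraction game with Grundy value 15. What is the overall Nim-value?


By the Sprague-Grundy theorem, the Grundy value of a sum of games is the XOR of individual Grundy values.
take-away game: Grundy value = 59. Running XOR: 0 XOR 59 = 59
Kayles strip: Grundy value = 4. Running XOR: 59 XOR 4 = 63
Nim pile: Grundy value = 54. Running XOR: 63 XOR 54 = 9
octal game heap: Grundy value = 61. Running XOR: 9 XOR 61 = 52
coin game: Grundy value = 21. Running XOR: 52 XOR 21 = 33
subtraction game: Grundy value = 15. Running XOR: 33 XOR 15 = 46
The combined Grundy value is 46.

46


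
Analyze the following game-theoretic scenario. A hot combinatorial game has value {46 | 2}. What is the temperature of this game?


The game is {46 | 2}, a switch {a | b} with numbers a > b.
Cooling {a | b} by t gives {a - t | b + t}, which stops being hot when a - t = b + t, i.e. at t = (a - b)/2. So the temperature of a switch is (a - b)/2.
Temperature = (Left option - Right option) / 2
= (46 - (2)) / 2
= 44 / 2
= 22

22


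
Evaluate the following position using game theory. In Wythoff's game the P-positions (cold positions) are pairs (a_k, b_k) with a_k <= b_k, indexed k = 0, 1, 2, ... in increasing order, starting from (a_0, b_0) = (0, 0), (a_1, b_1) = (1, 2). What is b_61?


By Wythoff's theorem, a_k = floor(k * phi) and b_k = floor(k * phi^2) = a_k + k, where phi = (1 + sqrt(5))/2 is the golden ratio.
phi = (1 + sqrt(5))/2 = 1.618034
phi^2 = phi + 1 = 2.618034
k = 61
k * phi^2 = 61 * 2.618034 = 159.700073
b_61 = floor(k * phi^2) = 159 (check: a_61 + k = 98 + 61 = 159)

159


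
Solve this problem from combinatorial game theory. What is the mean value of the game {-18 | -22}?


Game = {-18 | -22}, a switch {a | b} with numbers a > b.
Its thermograph has left wall a - t and right wall b + t, which meet at t = (a - b)/2, where both equal (a + b)/2. So the mast (mean value) is at (a + b)/2.
Mean = (-18 + (-22))/2 = -40/2 = -20

-20


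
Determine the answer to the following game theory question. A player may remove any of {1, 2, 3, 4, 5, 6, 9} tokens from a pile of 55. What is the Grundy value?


The subtraction set is S = {1, 2, 3, 4, 5, 6, 9}.
G(k) = mex{ G(k - s) : s in S, s <= k }. We compute iteratively: G(0) = 0.
G(1) = mex({0}) = 1
G(2) = mex({0, 1}) = 2
G(3) = mex({0, 1, 2}) = 3
G(4) = mex({0, 1, 2, 3}) = 4
G(5) = mex({0, 1, 2, 3, 4}) = 5
G(6) = mex({0, 1, 2, 3, 4, 5}) = 6
G(7) = mex({1, 2, 3, 4, 5, 6}) = 0
G(8) = mex({0, 2, 3, 4, 5, 6}) = 1
G(9) = mex({0, 1, 3, 4, 5, 6}) = 2
G(10) = mex({0, 1, 2, 4, 5, 6}) = 3
G(11) = mex({0, 1, 2, 3, 5, 6}) = 4
G(12) = mex({0, 1, 2, 3, 4, 6}) = 5
G(13) = mex({0, 1, 2, 3, 4, 5}) = 6
G(14) = mex({1, 2, 3, 4, 5, 6}) = 0
G(15) = mex({0, 2, 3, 4, 5, 6}) = 1
Observe that G(7)..G(15) = 0, 1, 2, 3, 4, 5, 6, 0, 1 repeats G(0)..G(8) = 0, 1, 2, 3, 4, 5, 6, 0, 1.
For k >= max(S) = 9, G(k) is determined by the previous 9 values G(k-9)..G(k-1); a window of 9 consecutive values has recurred shifted by 7, so by induction G(k + 7) = G(k) for all k >= 0: the sequence is periodic from the start with period 7.
One period: G(0..6) = 0, 1, 2, 3, 4, 5, 6.
55 mod 7 = 6, so G(55) = G(6) = 6.

6


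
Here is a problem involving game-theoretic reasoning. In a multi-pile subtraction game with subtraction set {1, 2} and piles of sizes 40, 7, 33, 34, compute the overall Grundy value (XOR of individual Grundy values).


Subtraction set: {1, 2}
For this subtraction set, G(n) = n mod 3 (period = max + 1 = 3).
Pile 1 (size 40): G(40) = 40 mod 3 = 1
Pile 2 (size 7): G(7) = 7 mod 3 = 1
Pile 3 (size 33): G(33) = 33 mod 3 = 0
Pile 4 (size 34): G(34) = 34 mod 3 = 1
Total Grundy value = XOR of all: 1 XOR 1 XOR 0 XOR 1 = 1

1


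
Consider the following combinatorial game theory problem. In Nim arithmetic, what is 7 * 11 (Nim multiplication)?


Nim multiplication is bilinear over XOR: (u XOR v) * w = (u*w) XOR (v*w).
So we split each operand into its bit components and XOR the pairwise Nim products.
7 = 1 + 2 + 4 (as XOR of powers of 2).
11 = 1 + 2 + 8 (as XOR of powers of 2).
Using the standard Nim-product table on single bits:
  2*2 = 3,   2*4 = 8,   2*8 = 12,
  4*4 = 6,   4*8 = 11,  8*8 = 13,
and  1*x = x (identity), k*l = l*k (commutative).
Pairwise Nim products:
  1 * 1 = 1
  1 * 2 = 2
  1 * 8 = 8
  2 * 1 = 2
  2 * 2 = 3
  2 * 8 = 12
  4 * 1 = 4
  4 * 2 = 8
  4 * 8 = 11
XOR them: 1 XOR 2 XOR 8 XOR 2 XOR 3 XOR 12 XOR 4 XOR 8 XOR 11 = 1.
Result: 7 * 11 = 1 (in Nim).

1


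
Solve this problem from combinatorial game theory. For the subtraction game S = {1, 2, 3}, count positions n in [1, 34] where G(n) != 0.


Subtraction set S = {1, 2, 3}, so G(n) = n mod 4.
G(n) = 0 when n is a multiple of 4.
Multiples of 4 in [1, 34]: 8
N-positions (nonzero Grundy) = 34 - 8 = 26

26


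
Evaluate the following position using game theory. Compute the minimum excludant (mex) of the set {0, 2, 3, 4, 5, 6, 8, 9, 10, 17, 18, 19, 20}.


Set = {0, 2, 3, 4, 5, 6, 8, 9, 10, 17, 18, 19, 20}
0 is in the set.
1 is NOT in the set. This is the mex.
mex = 1

1


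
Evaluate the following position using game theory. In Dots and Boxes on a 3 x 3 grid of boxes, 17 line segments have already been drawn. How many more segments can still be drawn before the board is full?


Grid: 3 x 3 boxes, i.e. 4 rows and 4 columns of dots.
Horizontal edges: (rows + 1) * cols = 4 * 3 = 12
Vertical edges: rows * (cols + 1) = 3 * 4 = 12
Total edges: 12 + 12 = 24
Edges drawn: 17
Remaining: 24 - 17 = 7

7


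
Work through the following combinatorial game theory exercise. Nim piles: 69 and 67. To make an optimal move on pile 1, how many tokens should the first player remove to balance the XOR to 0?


Piles: 69 and 67
Current XOR: 69 XOR 67 = 6 (non-zero, so this is an N-position).
To make the XOR zero, we need to find a move that balances the piles.
For pile 1 (size 69): target = 69 XOR 6 = 67
We reduce pile 1 from 69 to 67.
Tokens removed: 69 - 67 = 2
Verification: 67 XOR 67 = 0

2


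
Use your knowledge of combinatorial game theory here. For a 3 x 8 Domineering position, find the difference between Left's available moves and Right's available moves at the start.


Board is 3 x 8 (rows x cols).
Left (vertical) placements: (rows-1) * cols = 2 * 8 = 16
Right (horizontal) placements: rows * (cols-1) = 3 * 7 = 21
Advantage = Left - Right = 16 - 21 = -5

-5


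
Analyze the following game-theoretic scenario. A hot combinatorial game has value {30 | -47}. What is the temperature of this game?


The game is {30 | -47}, a switch {a | b} with numbers a > b.
Cooling {a | b} by t gives {a - t | b + t}, which stops being hot when a - t = b + t, i.e. at t = (a - b)/2. So the temperature of a switch is (a - b)/2.
Temperature = (Left option - Right option) / 2
= (30 - (-47)) / 2
= 77 / 2
= 77/2

77/2


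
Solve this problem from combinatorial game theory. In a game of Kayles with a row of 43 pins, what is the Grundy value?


Kayles: a move removes 1 or 2 adjacent pins from a contiguous row.
Removing pins from a row of k leaves two independent rows (a, b) with a + b = k - 1 (one pin) or a + b = k - 2 (two pins); an end removal gives a = 0.
By Sprague-Grundy, G(k) = mex{ G(a) XOR G(b) } over all these splits. G(0) = 0.
G(1): splits (0,0):0^0=0 -> mex({0}) = 1
G(2): splits (0,1):0^1=1 (0,0):0^0=0 -> mex({0, 1}) = 2
G(3): splits (0,2):0^2=2 (1,1):1^1=0 (0,1):0^1=1 -> mex({0, 1, 2}) = 3
G(4): splits (0,3):0^3=3 (1,2):1^2=3 (0,2):0^2=2 (1,1):1^1=0 -> mex({0, 2, 3}) = 1
G(5): splits (0,4):0^1=1 (1,3):1^3=2 (2,2):2^2=0 (0,3):0^3=3 (1,2):1^2=3 -> mex({0, 1, 2, 3}) = 4
G(6) = mex({0, 1, 2, 4}) = 3
G(7) = mex({0, 1, 3, 4, 5}) = 2
G(8) = mex({0, 2, 3, 5, 6}) = 1
G(9) = mex({0, 1, 2, 3, 6, 7}) = 4
G(10) = mex({0, 1, 3, 4, 5, 7}) = 2
G(11) = mex({0, 1, 2, 3, 4, 5}) = 6
G(12) = mex({0, 1, 2, 3, 5, 6, 7}) = 4
G(13) = mex({0, 2, 3, 4, 6, 7}) = 1
G(14) = mex({0, 1, 4, 5, 6, 7}) = 2
G(15) = mex({0, 1, 2, 3, 4, 5, 6}) = 7
G(16) = mex({0, 2, 3, 5, 6, 7}) = 1
G(17) = mex({0, 1, 2, 3, 5, 6, 7}) = 4
G(18) = mex({0, 1, 2, 4, 5, 6}) = 3
G(19) = mex({0, 1, 3, 4, 5, 7}) = 2
G(20) = mex({0, 2, 3, 4, 5, 6, 7}) = 1
G(21) = mex({0, 1, 2, 3, 5, 6, 7}) = 4
G(22) = mex({0, 1, 2, 3, 4, 5, 7}) = 6
G(23) = mex({0, 1, 2, 3, 4, 5, 6}) = 7
G(24) = mex({0, 1, 2, 3, 5, 6, 7}) = 4
G(25) = mex({0, 2, 3, 4, 6, 7}) = 1
G(26) = mex({0, 1, 3, 4, 5, 6, 7}) = 2
G(27) = mex({0, 1, 2, 3, 4, 5, 6, 7}) = 8
G(28) = mex({0, 1, 2, 3, 4, 6, 7, 8}) = 5
G(29) = mex({0, 1, 2, 3, 5, 6, 7, 8, 9}) = 4
G(30) = mex({0, 1, 2, 3, 4, 5, 6, 9, 10}) = 7
G(31) = mex({0, 1, 3, 4, 5, 7, 10, 11}) = 2
G(32) = mex({0, 2, 3, 4, 5, 6, 7, 9, 11}) = 1
G(33) = mex({0, 1, 2, 3, 4, 5, 6, 7, 9, 12}) = 8
G(34) = mex({0, 1, 2, 3, 4, 5, 7, 8, 11, 12}) = 6
G(35) = mex({0, 1, 2, 3, 4, 5, 6, 8, 9, 10, 11}) = 7
G(36) = mex({0, 1, 2, 3, 5, 6, 7, 9, 10}) = 4
G(37) = mex({0, 2, 3, 4, 6, 7, 9, 10, 11, 12}) = 1
G(38) = mex({0, 1, 3, 4, 5, 6, 7, 9, 10, 11, 12}) = 2
G(39) = mex({0, 1, 2, 4, 5, 6, 7, 9, 10, 12, 14}) = 3
G(40) = mex({0, 2, 3, 4, 6, 7, 11, 12, 14}) = 1
G(41) = mex({0, 1, 2, 3, 5, 6, 7, 9, 10, 11, 12}) = 4
G(42) = mex({0, 1, 2, 3, 4, 5, 6, 9, 10}) = 7
G(43) = mex({0, 1, 3, 4, 5, 7, 9, 10, 12, 15}) = 2
Therefore G(43) = 2.

2


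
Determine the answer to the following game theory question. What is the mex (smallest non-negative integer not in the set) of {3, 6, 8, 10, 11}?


Set = {3, 6, 8, 10, 11}
0 is NOT in the set. This is the mex.
mex = 0

0


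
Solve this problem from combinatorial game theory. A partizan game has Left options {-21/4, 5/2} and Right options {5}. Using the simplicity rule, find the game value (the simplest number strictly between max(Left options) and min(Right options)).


Left options: {-21/4, 5/2}, max = 5/2
Right options: {5}, min = 5
All options are numbers and max(Left) < min(Right), so by the simplicity theorem the value is the simplest (earliest-born) number strictly between 5/2 and 5.
Integers 3 through 4 all lie strictly between 5/2 and 5.
Among integers, the simplest (lowest birthday = smallest |n|; 0 is born on day 0, +-n on day n) is 3.
No non-integer in the interval can be simpler: if x is a non-integer in the interval, then floor(x) or ceil(x) also lies in the interval (the interval contains an integer), and both are proper prefixes of x's sign expansion, i.e. born earlier. So the game value is 3.
Game value = 3

3


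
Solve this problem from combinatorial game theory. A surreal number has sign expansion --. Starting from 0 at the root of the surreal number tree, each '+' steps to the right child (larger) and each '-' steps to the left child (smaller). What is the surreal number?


Sign expansion: --
Rule: track bounds (lo, hi), initially (-inf, +inf). On '+', the current value becomes lo and we move to the simplest number in (value, hi): value + 1 if hi = +inf, otherwise the midpoint (value + hi)/2. On '-', the current value becomes hi and we move to value - 1 if lo = -inf, otherwise the midpoint (lo + value)/2.
Start at 0.
Step 1: sign = -, move left. Bounds: (-inf, 0). Value = -1
Step 2: sign = -, move left. Bounds: (-inf, -1). Value = -2
The surreal number with sign expansion -- is -2.

-2


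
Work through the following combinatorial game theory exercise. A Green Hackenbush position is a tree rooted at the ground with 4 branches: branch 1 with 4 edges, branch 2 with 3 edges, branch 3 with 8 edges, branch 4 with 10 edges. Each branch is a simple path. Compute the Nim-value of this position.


The tree has 4 branches from the ground vertex.
In Green Hackenbush, the Nim-value of a simple path of length k is k.
Branch 1: length 4, Nim-value = 4
Branch 2: length 3, Nim-value = 3
Branch 3: length 8, Nim-value = 8
Branch 4: length 10, Nim-value = 10
Total Nim-value = XOR of all branch values:
0 XOR 4 = 4
4 XOR 3 = 7
7 XOR 8 = 15
15 XOR 10 = 5
Nim-value of the tree = 5

5


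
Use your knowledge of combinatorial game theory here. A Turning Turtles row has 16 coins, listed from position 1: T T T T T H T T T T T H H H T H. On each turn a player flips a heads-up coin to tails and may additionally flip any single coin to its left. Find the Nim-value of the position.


Coins: T T T T T H T T T T T H H H T H
Key fact: a single head at position k behaves exactly like a Nim heap of size k (turning it to T and optionally flipping a coin at j < k corresponds to moving the heap from k to j, or to 0), and heads combine as a disjunctive sum (two heads at the same place would cancel, matching j XOR j = 0). So the Nim-value is the XOR of the 1-indexed positions of the heads.
Face-up positions (1-indexed): [6, 12, 13, 14, 16]
XOR 0 with 6: 0 XOR 6 = 6
XOR 6 with 12: 6 XOR 12 = 10
XOR 10 with 13: 10 XOR 13 = 7
XOR 7 with 14: 7 XOR 14 = 9
XOR 9 with 16: 9 XOR 16 = 25
Nim-value = 25

25


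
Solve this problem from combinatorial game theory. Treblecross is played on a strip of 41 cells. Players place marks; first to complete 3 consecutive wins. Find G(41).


Treblecross: place X on empty cells; 3-in-a-row wins.
Playing within two cells of an existing X lets the opponent win at once, so sensible play treats the cells i-2..i+2 around each X as dead. The player left with no safe cell loses, so this is a normal-play take-away game on strips of safe cells.
Placing X at cell i (0-indexed) of a strip of k safe cells leaves independent strips of sizes max(0, i-2) and max(0, k-i-3). Hence G(k) = mex{ G(max(0,i-2)) XOR G(max(0,k-i-3)) : 0 <= i < k }, with G(0) = 0.
G(1): splits (0,0):0^0=0 -> mex({0}) = 1
G(2): splits (0,0):0^0=0 -> mex({0}) = 1
G(3): splits (0,0):0^0=0 -> mex({0}) = 1
G(4): splits (0,1):0^1=1 (0,0):0^0=0 -> mex({0, 1}) = 2
G(5): splits (0,2):0^1=1 (0,1):0^1=1 (0,0):0^0=0 -> mex({0, 1}) = 2
G(6) = mex({1}) = 0
G(7) = mex({0, 1, 2}) = 3
G(8) = mex({0, 1, 2}) = 3
G(9) = mex({0, 2}) = 1
G(10) = mex({0, 2, 3}) = 1
G(11) = mex({0, 3}) = 1
G(12) = mex({1, 3}) = 0
G(13) = mex({0, 1, 2, 3}) = 4
G(14) = mex({0, 1, 2}) = 3
G(15) = mex({0, 1, 2}) = 3
G(16) = mex({0, 1, 2, 4}) = 3
G(17) = mex({0, 1, 3, 4}) = 2
G(18) = mex({0, 1, 3, 4}) = 2
G(19) = mex({0, 1, 3, 5}) = 2
G(20) = mex({0, 1, 2, 3, 5}) = 4
G(21) = mex({0, 1, 2, 3, 5}) = 4
G(22) = mex({1, 2, 6}) = 0
G(23) = mex({0, 1, 2, 3, 4, 6}) = 5
G(24) = mex({0, 1, 2, 3, 4}) = 5
G(25) = mex({0, 1, 3, 4, 7}) = 2
G(26) = mex({0, 1, 3, 4, 5, 7}) = 2
G(27) = mex({0, 1, 3, 5}) = 2
G(28) = mex({0, 1, 2, 5}) = 3
G(29) = mex({0, 1, 2, 4, 5, 6}) = 3
G(30) = mex({1, 2, 4, 6}) = 0
G(31) = mex({0, 1, 2, 3, 4, 6}) = 5
G(32) = mex({1, 2, 3, 4, 7}) = 0
G(33) = mex({0, 3, 7}) = 1
G(34) = mex({0, 2, 3, 5, 7}) = 1
G(35) = mex({0, 2, 3, 5, 6}) = 1
G(36) = mex({0, 1, 2, 5, 6}) = 3
G(37) = mex({0, 1, 2, 4, 5, 6}) = 3
G(38) = mex({0, 1, 2, 4}) = 3
G(39) = mex({0, 1, 2, 3, 4, 7}) = 5
G(40) = mex({0, 1, 2, 3, 4, 5, 7}) = 6
G(41) = mex({0, 1, 2, 3, 5, 7}) = 4
Therefore G(41) = 4.

4


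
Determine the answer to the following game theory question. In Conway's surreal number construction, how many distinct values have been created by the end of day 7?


Day 0: {|} = 0 is born. Count = 1.
Day n: the number of surreal numbers born by day n is 2^(n+1) - 1.
By day 0: 2^1 - 1 = 1
By day 1: 2^2 - 1 = 3
By day 2: 2^3 - 1 = 7
By day 3: 2^4 - 1 = 15
By day 4: 2^5 - 1 = 31
By day 5: 2^6 - 1 = 63
By day 6: 2^7 - 1 = 127
By day 7: 2^8 - 1 = 255
By day 7: 255 surreal numbers.

255


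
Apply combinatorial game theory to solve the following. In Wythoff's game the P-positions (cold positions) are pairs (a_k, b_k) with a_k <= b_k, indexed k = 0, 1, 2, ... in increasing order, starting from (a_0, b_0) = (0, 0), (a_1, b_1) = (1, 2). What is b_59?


By Wythoff's theorem, a_k = floor(k * phi) and b_k = floor(k * phi^2) = a_k + k, where phi = (1 + sqrt(5))/2 is the golden ratio.
phi = (1 + sqrt(5))/2 = 1.618034
phi^2 = phi + 1 = 2.618034
k = 59
k * phi^2 = 59 * 2.618034 = 154.464005
b_59 = floor(k * phi^2) = 154 (check: a_59 + k = 95 + 59 = 154)

154
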